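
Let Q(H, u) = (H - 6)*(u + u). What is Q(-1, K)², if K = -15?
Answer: 44100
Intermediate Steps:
Q(H, u) = 2*u*(-6 + H) (Q(H, u) = (-6 + H)*(2*u) = 2*u*(-6 + H))
Q(-1, K)² = (2*(-15)*(-6 - 1))² = (2*(-15)*(-7))² = 210² = 44100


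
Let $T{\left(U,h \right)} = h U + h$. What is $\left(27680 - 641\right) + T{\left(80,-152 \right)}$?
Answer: $14727$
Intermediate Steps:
$T{\left(U,h \right)} = h + U h$ ($T{\left(U,h \right)} = U h + h = h + U h$)
$\left(27680 - 641\right) + T{\left(80,-152 \right)} = \left(27680 - 641\right) - 152 \left(1 + 80\right) = 27039 - 12312 = 14727$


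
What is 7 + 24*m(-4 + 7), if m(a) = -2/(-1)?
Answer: 55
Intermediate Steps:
m(a) = 2 (m(a) = -2*(-1) = 2)
7 + 24*m(-4 + 7) = 7 + 24*2 = 7 + 48 = 55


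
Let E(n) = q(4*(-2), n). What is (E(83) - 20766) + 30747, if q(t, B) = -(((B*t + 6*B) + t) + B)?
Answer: 10072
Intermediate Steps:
q(t, B) = -t - 7*B - B*t (q(t, B) = -(((6*B + B*t) + t) + B) = -((t + 6*B + B*t) + B) = -(t + 7*B + B*t) = -t - 7*B - B*t)
E(n) = 8 + n (E(n) = -4*(-2) - 7*n - n*4*(-2) = -1*(-8) - 7*n - 1*n*(-8) = 8 - 7*n + 8*n = 8 + n)
(E(83) - 20766) + 30747 = ((8 + 83) - 20766) + 30747 = (91 - 20766) + 30747 = -20675 + 30747 = 10072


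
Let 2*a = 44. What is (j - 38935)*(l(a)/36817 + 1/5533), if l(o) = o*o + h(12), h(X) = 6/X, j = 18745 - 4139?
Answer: -12020983229/37037902 ≈ -324.56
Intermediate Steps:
a = 22 (a = (½)*44 = 22)
j = 14606
l(o) = ½ + o² (l(o) = o*o + 6/12 = o² + 6*(1/12) = o² + ½ = ½ + o²)
(j - 38935)*(l(a)/36817 + 1/5533) = (14606 - 38935)*((½ + 22²)/36817 + 1/5533) = -24329*((½ + 484)*(1/36817) + 1/5533) = -24329*((969/2)*(1/36817) + 1/5533) = -24329*(969/73634 + 1/5533) = -24329*494101/37037902 = -12020983229/37037902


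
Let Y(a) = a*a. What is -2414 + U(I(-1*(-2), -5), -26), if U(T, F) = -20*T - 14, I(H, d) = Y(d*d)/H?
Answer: -8678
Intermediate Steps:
Y(a) = a²
I(H, d) = d⁴/H (I(H, d) = (d*d)²/H = (d²)²/H = d⁴/H)
U(T, F) = -14 - 20*T
-2414 + U(I(-1*(-2), -5), -26) = -2414 + (-14 - 20*(-5)⁴/((-1*(-2)))) = -2414 + (-14 - 20*625/2) = -2414 + (-14 - 6250) = -2414 - 6264 = -8678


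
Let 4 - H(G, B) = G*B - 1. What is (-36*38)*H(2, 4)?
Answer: 4104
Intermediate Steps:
H(G, B) = 5 - B*G (H(G, B) = 4 - (G*B - 1) = 4 - (B*G - 1) = 4 - (-1 + B*G) = 4 + (1 - B*G) = 5 - B*G)
(-36*38)*H(2, 4) = (-36*38)*(5 - 1*4*2) = -1368*(5 - 8) = -1368*(-3) = 4104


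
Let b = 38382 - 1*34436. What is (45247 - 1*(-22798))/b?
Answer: 68045/3946 ≈ 17.244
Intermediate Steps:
b = 3946 (b = 38382 - 34436 = 3946)
(45247 - 1*(-22798))/b = (45247 - 1*(-22798))/3946 = (45247 + 22798)*(1/3946) = 68045*(1/3946) = 68045/3946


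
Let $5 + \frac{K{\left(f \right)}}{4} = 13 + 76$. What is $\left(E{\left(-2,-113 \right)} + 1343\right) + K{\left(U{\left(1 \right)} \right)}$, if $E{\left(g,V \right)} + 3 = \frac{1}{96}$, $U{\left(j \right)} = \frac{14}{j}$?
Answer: $\frac{160897}{96} \approx 1676.0$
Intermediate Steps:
$K{\left(f \right)} = 336$ ($K{\left(f \right)} = -20 + 4 \left(13 + 76\right) = -20 + 4 \cdot 89 = -20 + 356 = 336$)
$E{\left(g,V \right)} = - \frac{287}{96}$ ($E{\left(g,V \right)} = -3 + \frac{1}{96} = - \frac{287}{96}$)
$\left(E{\left(-2,-113 \right)} + 1343\right) + K{\left(U{\left(1 \right)} \right)} = \left(- \frac{287}{96} + 1343\right) + 336 = \frac{128641}{96} + 336 = \frac{160897}{96}$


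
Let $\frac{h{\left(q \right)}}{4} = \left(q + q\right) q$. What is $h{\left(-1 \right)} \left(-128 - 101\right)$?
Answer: $-1832$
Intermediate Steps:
$h{\left(q \right)} = 8 q^{2}$ ($h{\left(q \right)} = 4 \left(q + q\right) q = 4 \cdot 2 q q = 4 \cdot 2 q^{2} = 8 q^{2}$)
$h{\left(-1 \right)} \left(-128 - 101\right) = 8 \left(-1\right)^{2} \left(-128 - 101\right) = 8 \cdot 1 \left(-128 - 101\right) = 8 \left(-229\right) = -1832$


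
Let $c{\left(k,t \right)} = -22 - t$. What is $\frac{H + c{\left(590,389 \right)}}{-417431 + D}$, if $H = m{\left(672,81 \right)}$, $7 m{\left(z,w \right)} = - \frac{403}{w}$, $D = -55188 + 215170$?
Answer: $\frac{233440}{145973583} \approx 0.0015992$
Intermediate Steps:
$D = 159982$
$m{\left(z,w \right)} = - \frac{403}{7 w}$ ($m{\left(z,w \right)} = \frac{\left(-403\right) \frac{1}{w}}{7} = - \frac{403}{7 w}$)
$H = - \frac{403}{567}$ ($H = - \frac{403}{7 \cdot 81} = \left(- \frac{403}{7}\right) \frac{1}{81} = - \frac{403}{567} \approx -0.71076$)
$\frac{H + c{\left(590,389 \right)}}{-417431 + D} = \frac{- \frac{403}{567} - 411}{-417431 + 159982} = \frac{- \frac{403}{567} - 411}{-257449} = \left(- \frac{403}{567} - 411\right) \left(- \frac{1}{257449}\right) = \left(- \frac{233440}{567}\right) \left(- \frac{1}{257449}\right) = \frac{233440}{145973583}$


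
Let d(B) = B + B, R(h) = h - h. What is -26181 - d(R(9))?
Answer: -26181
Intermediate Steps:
R(h) = 0
d(B) = 2*B
-26181 - d(R(9)) = -26181 - 2*0 = -26181 - 1*0 = -26181 + 0 = -26181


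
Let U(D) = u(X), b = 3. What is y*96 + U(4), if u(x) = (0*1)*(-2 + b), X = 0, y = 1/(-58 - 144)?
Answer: -48/101 ≈ -0.47525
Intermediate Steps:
y = -1/202 (y = 1/(-202) = -1/202 ≈ -0.0049505)
u(x) = 0 (u(x) = (0*1)*(-2 + 3) = 0*1 = 0)
U(D) = 0
y*96 + U(4) = -1/202*96 + 0 = -48/101 + 0 = -48/101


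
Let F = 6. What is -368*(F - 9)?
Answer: 1104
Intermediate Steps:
-368*(F - 9) = -368*(6 - 9) = -368*(-3) = 1104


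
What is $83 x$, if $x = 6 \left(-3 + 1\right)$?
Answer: $-996$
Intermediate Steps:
$x = -12$ ($x = 6 \left(-2\right) = -12$)
$83 x = 83 \left(-12\right) = -996$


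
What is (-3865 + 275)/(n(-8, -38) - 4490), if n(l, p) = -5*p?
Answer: 359/430 ≈ 0.83488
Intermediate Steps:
(-3865 + 275)/(n(-8, -38) - 4490) = (-3865 + 275)/(-5*(-38) - 4490) = -3590/(190 - 4490) = -3590/(-4300) = -3590*(-1/4300) = 359/430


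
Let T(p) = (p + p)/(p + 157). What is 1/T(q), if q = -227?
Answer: 35/227 ≈ 0.15419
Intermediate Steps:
T(p) = 2*p/(157 + p) (T(p) = (2*p)/(157 + p) = 2*p/(157 + p))
1/T(q) = 1/(2*(-227)/(157 - 227)) = 1/(2*(-227)/(-70)) = 1/(2*(-227)*(-1/70)) = 1/(227/35) = 35/227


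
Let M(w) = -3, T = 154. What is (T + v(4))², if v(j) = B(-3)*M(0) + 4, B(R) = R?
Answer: 27889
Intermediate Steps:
v(j) = 13 (v(j) = -3*(-3) + 4 = 9 + 4 = 13)
(T + v(4))² = (154 + 13)² = 167² = 27889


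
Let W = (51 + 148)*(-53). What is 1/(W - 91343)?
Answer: -1/101890 ≈ -9.8145e-6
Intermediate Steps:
W = -10547 (W = 199*(-53) = -10547)
1/(W - 91343) = 1/(-10547 - 91343) = 1/(-101890) = -1/101890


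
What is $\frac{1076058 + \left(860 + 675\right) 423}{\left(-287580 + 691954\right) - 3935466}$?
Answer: $- \frac{1725363}{3531092} \approx -0.48862$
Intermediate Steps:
$\frac{1076058 + \left(860 + 675\right) 423}{\left(-287580 + 691954\right) - 3935466} = \frac{1076058 + 1535 \cdot 423}{404374 - 3935466} = \frac{1076058 + 649305}{-3531092} = 1725363 \left(- \frac{1}{3531092}\right) = - \frac{1725363}{3531092}$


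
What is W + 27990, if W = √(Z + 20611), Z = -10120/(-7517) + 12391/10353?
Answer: 27990 + √124845868490722017618/77823501 ≈ 28134.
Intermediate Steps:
Z = 197915507/77823501 (Z = -10120*(-1/7517) + 12391*(1/10353) = 10120/7517 + 12391/10353 = 197915507/77823501 ≈ 2.5431)
W = √124845868490722017618/77823501 (W = √(197915507/77823501 + 20611) = √(1604218094618/77823501) = √124845868490722017618/77823501 ≈ 143.57)
W + 27990 = √124845868490722017618/77823501 + 27990 = 27990 + √124845868490722017618/77823501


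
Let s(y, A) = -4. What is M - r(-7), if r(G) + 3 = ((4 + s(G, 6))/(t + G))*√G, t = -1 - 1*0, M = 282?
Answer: 285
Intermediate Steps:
t = -1 (t = -1 + 0 = -1)
r(G) = -3 (r(G) = -3 + ((4 - 4)/(-1 + G))*√G = -3 + (0/(-1 + G))*√G = -3 + 0*√G = -3 + 0 = -3)
M - r(-7) = 282 - 1*(-3) = 282 + 3 = 285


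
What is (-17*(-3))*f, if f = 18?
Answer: 918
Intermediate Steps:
(-17*(-3))*f = -17*(-3)*18 = 51*18 = 918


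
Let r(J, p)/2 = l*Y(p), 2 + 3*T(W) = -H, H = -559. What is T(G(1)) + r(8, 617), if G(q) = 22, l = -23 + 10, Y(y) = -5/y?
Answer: 344059/1851 ≈ 185.88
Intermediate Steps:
l = -13
T(W) = 557/3 (T(W) = -2/3 + (-1*(-559))/3 = -2/3 + (1/3)*559 = -2/3 + 559/3 = 557/3)
r(J, p) = 130/p (r(J, p) = 2*(-(-65)/p) = 2*(65/p) = 130/p)
T(G(1)) + r(8, 617) = 557/3 + 130/617 = 344059/1851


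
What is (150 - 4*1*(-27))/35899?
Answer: 258/35899 ≈ 0.0071868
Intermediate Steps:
(150 - 4*1*(-27))/35899 = (150 - 4*(-27))*(1/35899) = (150 + 108)*(1/35899) = 258*(1/35899) = 258/35899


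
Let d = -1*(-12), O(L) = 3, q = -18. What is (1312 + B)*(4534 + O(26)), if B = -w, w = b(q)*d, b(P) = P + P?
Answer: 7912528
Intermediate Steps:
d = 12
b(P) = 2*P
w = -432 (w = (2*(-18))*12 = -36*12 = -432)
B = 432 (B = -1*(-432) = 432)
(1312 + B)*(4534 + O(26)) = (1312 + 432)*(4534 + 3) = 1744*4537 = 7912528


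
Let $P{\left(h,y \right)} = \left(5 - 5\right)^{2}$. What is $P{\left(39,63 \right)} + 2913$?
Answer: $2913$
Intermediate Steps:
$P{\left(h,y \right)} = 0$ ($P{\left(h,y \right)} = 0^{2} = 0$)
$P{\left(39,63 \right)} + 2913 = 0 + 2913 = 2913$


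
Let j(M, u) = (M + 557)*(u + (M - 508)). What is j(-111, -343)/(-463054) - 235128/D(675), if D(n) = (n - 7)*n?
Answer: 3524274412/8699627025 ≈ 0.40511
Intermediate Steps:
j(M, u) = (557 + M)*(-508 + M + u) (j(M, u) = (557 + M)*(u + (-508 + M)) = (557 + M)*(-508 + M + u))
D(n) = n*(-7 + n) (D(n) = (-7 + n)*n = n*(-7 + n))
j(-111, -343)/(-463054) - 235128/D(675) = (-282956 + (-111)**2 + 49*(-111) + 557*(-343) - 111*(-343))/(-463054) - 235128*1/(675*(-7 + 675)) = (-282956 + 12321 - 5439 - 191051 + 38073)*(-1/463054) - 235128/(675*668) = -429052*(-1/463054) - 235128/450900 = 214526/231527 - 235128*1/450900 = 214526/231527 - 19594/37575 = 3524274412/8699627025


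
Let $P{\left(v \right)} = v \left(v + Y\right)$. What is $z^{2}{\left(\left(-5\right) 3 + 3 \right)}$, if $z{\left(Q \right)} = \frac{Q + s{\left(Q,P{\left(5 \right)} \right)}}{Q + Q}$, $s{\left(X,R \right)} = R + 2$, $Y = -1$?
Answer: $\frac{25}{144} \approx 0.17361$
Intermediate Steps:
$P{\left(v \right)} = v \left(-1 + v\right)$ ($P{\left(v \right)} = v \left(v - 1\right) = v \left(-1 + v\right)$)
$s{\left(X,R \right)} = 2 + R$
$z{\left(Q \right)} = \frac{22 + Q}{2 Q}$ ($z{\left(Q \right)} = \frac{Q + \left(2 + 5 \left(-1 + 5\right)\right)}{Q + Q} = \frac{Q + \left(2 + 5 \cdot 4\right)}{2 Q} = \left(Q + \left(2 + 20\right)\right) \frac{1}{2 Q} = \left(Q + 22\right) \frac{1}{2 Q} = \left(22 + Q\right) \frac{1}{2 Q} = \frac{22 + Q}{2 Q}$)
$z^{2}{\left(\left(-5\right) 3 + 3 \right)} = \left(\frac{22 + \left(\left(-5\right) 3 + 3\right)}{2 \left(\left(-5\right) 3 + 3\right)}\right)^{2} = \left(\frac{22 + \left(-15 + 3\right)}{2 \left(-15 + 3\right)}\right)^{2} = \left(\frac{22 - 12}{2 \left(-12\right)}\right)^{2} = \left(\frac{1}{2} \left(- \frac{1}{12}\right) 10\right)^{2} = \left(- \frac{5}{12}\right)^{2} = \frac{25}{144}$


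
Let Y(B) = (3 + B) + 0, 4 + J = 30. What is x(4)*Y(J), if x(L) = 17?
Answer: 493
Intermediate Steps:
J = 26 (J = -4 + 30 = 26)
Y(B) = 3 + B
x(4)*Y(J) = 17*(3 + 26) = 17*29 = 493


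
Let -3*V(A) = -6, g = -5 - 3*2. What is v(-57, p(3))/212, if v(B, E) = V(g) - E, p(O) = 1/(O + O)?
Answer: 11/1272 ≈ 0.0086478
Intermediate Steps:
g = -11 (g = -5 - 6 = -11)
V(A) = 2 (V(A) = -⅓*(-6) = 2)
p(O) = 1/(2*O)
v(B, E) = 2 - E
v(-57, p(3))/212 = (2 - 1/(2*3))/212 = (2 - 1/(2*3))*(1/212) = (2 - 1*⅙)*(1/212) = (2 - ⅙)*(1/212) = (11/6)*(1/212) = 11/1272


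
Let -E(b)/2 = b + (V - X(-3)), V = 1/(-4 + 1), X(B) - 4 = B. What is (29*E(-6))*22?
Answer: 28072/3 ≈ 9357.3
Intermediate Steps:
X(B) = 4 + B
V = -1/3 (V = 1/(-3) = -1/3 ≈ -0.33333)
E(b) = 8/3 - 2*b (E(b) = -2*(b + (-1/3 - (4 - 3))) = -2*(b + (-1/3 - 1*1)) = -2*(b + (-1/3 - 1)) = -2*(b - 4/3) = -2*(-4/3 + b) = 8/3 - 2*b)
(29*E(-6))*22 = (29*(8/3 - 2*(-6)))*22 = (29*(8/3 + 12))*22 = (29*(44/3))*22 = (1276/3)*22 = 28072/3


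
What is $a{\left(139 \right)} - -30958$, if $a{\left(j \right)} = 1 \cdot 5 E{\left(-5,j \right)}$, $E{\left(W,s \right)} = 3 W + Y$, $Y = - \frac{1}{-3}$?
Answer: $\frac{92654}{3} \approx 30885.0$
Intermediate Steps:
$Y = \frac{1}{3}$ ($Y = \left(-1\right) \left(- \frac{1}{3}\right) = \frac{1}{3} \approx 0.33333$)
$E{\left(W,s \right)} = \frac{1}{3} + 3 W$ ($E{\left(W,s \right)} = 3 W + \frac{1}{3} = \frac{1}{3} + 3 W$)
$a{\left(j \right)} = - \frac{220}{3}$ ($a{\left(j \right)} = 1 \cdot 5 \left(\frac{1}{3} + 3 \left(-5\right)\right) = 5 \left(\frac{1}{3} - 15\right) = 5 \left(- \frac{44}{3}\right) = - \frac{220}{3}$)
$a{\left(139 \right)} - -30958 = - \frac{220}{3} - -30958 = - \frac{220}{3} + 30958 = \frac{92654}{3}$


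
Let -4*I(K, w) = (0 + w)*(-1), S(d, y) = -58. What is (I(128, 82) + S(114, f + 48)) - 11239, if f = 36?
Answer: -22553/2 ≈ -11277.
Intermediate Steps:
I(K, w) = w/4 (I(K, w) = -(0 + w)*(-1)/4 = -w*(-1)/4 = -(-1)*w/4 = w/4)
(I(128, 82) + S(114, f + 48)) - 11239 = ((1/4)*82 - 58) - 11239 = (41/2 - 58) - 11239 = -75/2 - 11239 = -22553/2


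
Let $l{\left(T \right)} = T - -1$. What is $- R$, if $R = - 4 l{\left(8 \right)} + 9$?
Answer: $27$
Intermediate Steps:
$l{\left(T \right)} = 1 + T$ ($l{\left(T \right)} = T + 1 = 1 + T$)
$R = -27$ ($R = - 4 \left(1 + 8\right) + 9 = \left(-4\right) 9 + 9 = -36 + 9 = -27$)
$- R = \left(-1\right) \left(-27\right) = 27$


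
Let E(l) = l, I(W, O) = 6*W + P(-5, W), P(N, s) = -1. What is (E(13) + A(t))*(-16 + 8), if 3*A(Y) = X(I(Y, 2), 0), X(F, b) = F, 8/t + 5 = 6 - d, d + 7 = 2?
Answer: -368/3 ≈ -122.67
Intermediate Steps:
d = -5 (d = -7 + 2 = -5)
t = 4/3 (t = 8/(-5 + (6 - 1*(-5))) = 8/(-5 + (6 + 5)) = 8/(-5 + 11) = 8/6 = 8*(⅙) = 4/3 ≈ 1.3333)
I(W, O) = -1 + 6*W (I(W, O) = 6*W - 1 = -1 + 6*W)
A(Y) = -⅓ + 2*Y (A(Y) = (-1 + 6*Y)/3 = -⅓ + 2*Y)
(E(13) + A(t))*(-16 + 8) = (13 + (-⅓ + 2*(4/3)))*(-16 + 8) = (13 + (-⅓ + 8/3))*(-8) = (13 + 7/3)*(-8) = (46/3)*(-8) = -368/3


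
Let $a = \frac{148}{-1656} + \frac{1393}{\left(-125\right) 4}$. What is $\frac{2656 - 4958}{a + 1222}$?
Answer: $- \frac{238257000}{126179399} \approx -1.8882$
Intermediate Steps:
$a = - \frac{297601}{103500}$ ($a = 148 \left(- \frac{1}{1656}\right) + \frac{1393}{-500} = - \frac{37}{414} + 1393 \left(- \frac{1}{500}\right) = - \frac{37}{414} - \frac{1393}{500} = - \frac{297601}{103500} \approx -2.8754$)
$\frac{2656 - 4958}{a + 1222} = \frac{2656 - 4958}{- \frac{297601}{103500} + 1222} = - \frac{2302}{\frac{126179399}{103500}} = \left(-2302\right) \frac{103500}{126179399} = - \frac{238257000}{126179399}$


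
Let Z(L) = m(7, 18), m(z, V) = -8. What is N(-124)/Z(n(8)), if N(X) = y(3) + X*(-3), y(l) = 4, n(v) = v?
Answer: -47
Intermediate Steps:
Z(L) = -8
N(X) = 4 - 3*X (N(X) = 4 + X*(-3) = 4 - 3*X)
N(-124)/Z(n(8)) = (4 - 3*(-124))/(-8) = (4 + 372)*(-1/8) = 376*(-1/8) = -47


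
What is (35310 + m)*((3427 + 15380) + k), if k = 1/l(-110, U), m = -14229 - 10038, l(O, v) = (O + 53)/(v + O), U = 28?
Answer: 3946330161/19 ≈ 2.0770e+8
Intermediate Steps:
l(O, v) = (53 + O)/(O + v)
m = -24267
k = 82/57 (k = 1/((53 - 110)/(-110 + 28)) = 1/(-57/(-82)) = 1/(-1/82*(-57)) = 1/(57/82) = 82/57 ≈ 1.4386)
(35310 + m)*((3427 + 15380) + k) = (35310 - 24267)*((3427 + 15380) + 82/57) = 11043*(18807 + 82/57) = 11043*(1072081/57) = 3946330161/19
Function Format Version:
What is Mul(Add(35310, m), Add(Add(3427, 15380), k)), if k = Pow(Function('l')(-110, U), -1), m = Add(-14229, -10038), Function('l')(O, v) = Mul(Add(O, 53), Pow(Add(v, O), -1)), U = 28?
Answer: Rational(3946330161, 19) ≈ 2.0770e+8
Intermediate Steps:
Function('l')(O, v) = Mul(Pow(Add(O, v), -1), Add(53, O)) (Function('l')(O, v) = Mul(Add(53, O), Pow(Add(O, v), -1)) = Mul(Pow(Add(O, v), -1), Add(53, O)))
m = -24267
k = Rational(82, 57) (k = Pow(Mul(Pow(Add(-110, 28), -1), Add(53, -110)), -1) = Pow(Mul(Pow(-82, -1), -57), -1) = Pow(Mul(Rational(-1, 82), -57), -1) = Pow(Rational(57, 82), -1) = Rational(82, 57) ≈ 1.4386)
Mul(Add(35310, m), Add(Add(3427, 15380), k)) = Mul(Add(35310, -24267), Add(Add(3427, 15380), Rational(82, 57))) = Mul(11043, Add(18807, Rational(82, 57))) = Mul(11043, Rational(1072081, 57)) = Rational(3946330161, 19)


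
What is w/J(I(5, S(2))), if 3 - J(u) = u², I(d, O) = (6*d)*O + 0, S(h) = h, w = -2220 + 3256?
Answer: -1036/3597 ≈ -0.28802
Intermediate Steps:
w = 1036
I(d, O) = 6*O*d (I(d, O) = 6*O*d + 0 = 6*O*d)
J(u) = 3 - u²
w/J(I(5, S(2))) = 1036/(3 - (6*2*5)²) = 1036/(3 - 1*60²) = 1036/(3 - 1*3600) = 1036/(3 - 3600) = 1036/(-3597) = 1036*(-1/3597) = -1036/3597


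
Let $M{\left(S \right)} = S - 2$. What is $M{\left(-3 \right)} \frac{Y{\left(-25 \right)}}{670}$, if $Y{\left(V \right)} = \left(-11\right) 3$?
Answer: $\frac{33}{134} \approx 0.24627$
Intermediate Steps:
$Y{\left(V \right)} = -33$
$M{\left(S \right)} = -2 + S$
$M{\left(-3 \right)} \frac{Y{\left(-25 \right)}}{670} = \left(-2 - 3\right) \left(- \frac{33}{670}\right) = - 5 \left(\left(-33\right) \frac{1}{670}\right) = \left(-5\right) \left(- \frac{33}{670}\right) = \frac{33}{134}$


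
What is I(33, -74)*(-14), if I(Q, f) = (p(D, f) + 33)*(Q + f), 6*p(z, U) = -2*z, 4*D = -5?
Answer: 115087/6 ≈ 19181.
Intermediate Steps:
D = -5/4 (D = (¼)*(-5) = -5/4 ≈ -1.2500)
p(z, U) = -z/3 (p(z, U) = (-2*z)/6 = -z/3)
I(Q, f) = 401*Q/12 + 401*f/12 (I(Q, f) = (-⅓*(-5/4) + 33)*(Q + f) = (5/12 + 33)*(Q + f) = 401*(Q + f)/12 = 401*Q/12 + 401*f/12)
I(33, -74)*(-14) = ((401/12)*33 + (401/12)*(-74))*(-14) = (4411/4 - 14837/6)*(-14) = -16441/12*(-14) = 115087/6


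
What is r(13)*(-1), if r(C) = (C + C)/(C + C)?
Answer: -1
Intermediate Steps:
r(C) = 1 (r(C) = (2*C)/((2*C)) = (2*C)*(1/(2*C)) = 1)
r(13)*(-1) = 1*(-1) = -1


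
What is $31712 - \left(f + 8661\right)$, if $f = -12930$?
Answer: $35981$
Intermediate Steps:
$31712 - \left(f + 8661\right) = 31712 - \left(-12930 + 8661\right) = 31712 - -4269 = 31712 + 4269 = 35981$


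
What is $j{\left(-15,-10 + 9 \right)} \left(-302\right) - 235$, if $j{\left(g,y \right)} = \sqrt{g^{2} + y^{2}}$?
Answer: $-235 - 302 \sqrt{226} \approx -4775.1$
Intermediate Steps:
$j{\left(-15,-10 + 9 \right)} \left(-302\right) - 235 = \sqrt{\left(-15\right)^{2} + \left(-10 + 9\right)^{2}} \left(-302\right) - 235 = \sqrt{225 + \left(-1\right)^{2}} \left(-302\right) - 235 = \sqrt{225 + 1} \left(-302\right) - 235 = \sqrt{226} \left(-302\right) - 235 = - 302 \sqrt{226} - 235 = -235 - 302 \sqrt{226}$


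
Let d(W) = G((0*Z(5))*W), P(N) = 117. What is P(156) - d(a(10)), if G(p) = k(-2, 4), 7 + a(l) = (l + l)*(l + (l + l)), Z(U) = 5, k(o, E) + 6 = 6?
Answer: 117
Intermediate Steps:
k(o, E) = 0 (k(o, E) = -6 + 6 = 0)
a(l) = -7 + 6*l² (a(l) = -7 + (l + l)*(l + (l + l)) = -7 + (2*l)*(l + 2*l) = -7 + (2*l)*(3*l) = -7 + 6*l²)
G(p) = 0
d(W) = 0
P(156) - d(a(10)) = 117 - 1*0 = 117 + 0 = 117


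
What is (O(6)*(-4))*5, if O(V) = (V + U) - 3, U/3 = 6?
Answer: -420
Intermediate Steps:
U = 18 (U = 3*6 = 18)
O(V) = 15 + V (O(V) = (V + 18) - 3 = (18 + V) - 3 = 15 + V)
(O(6)*(-4))*5 = ((15 + 6)*(-4))*5 = (21*(-4))*5 = -84*5 = -420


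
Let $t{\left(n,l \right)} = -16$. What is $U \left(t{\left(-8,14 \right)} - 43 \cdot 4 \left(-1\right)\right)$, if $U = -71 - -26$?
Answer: $-7020$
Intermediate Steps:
$U = -45$ ($U = -71 + 26 = -45$)
$U \left(t{\left(-8,14 \right)} - 43 \cdot 4 \left(-1\right)\right) = - 45 \left(-16 - 43 \cdot 4 \left(-1\right)\right) = - 45 \left(-16 - -172\right) = - 45 \left(-16 + 172\right) = \left(-45\right) 156 = -7020$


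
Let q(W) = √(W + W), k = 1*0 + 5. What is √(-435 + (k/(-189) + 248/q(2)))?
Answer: 4*I*√77154/63 ≈ 17.636*I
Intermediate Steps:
k = 5 (k = 0 + 5 = 5)
q(W) = √2*√W (q(W) = √(2*W) = √2*√W)
√(-435 + (k/(-189) + 248/q(2))) = √(-435 + (5/(-189) + 248/((√2*√2)))) = √(-435 + (5*(-1/189) + 248/2)) = √(-435 + (-5/189 + 248*(½))) = √(-435 + (-5/189 + 124)) = √(-435 + 23431/189) = √(-58784/189) = 4*I*√77154/63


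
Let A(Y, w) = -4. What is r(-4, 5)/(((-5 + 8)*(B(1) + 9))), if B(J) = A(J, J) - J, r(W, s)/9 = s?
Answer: 15/4 ≈ 3.7500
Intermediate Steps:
r(W, s) = 9*s
B(J) = -4 - J
r(-4, 5)/(((-5 + 8)*(B(1) + 9))) = (9*5)/(((-5 + 8)*((-4 - 1*1) + 9))) = 45/((3*((-4 - 1) + 9))) = 45/((3*(-5 + 9))) = 45/((3*4)) = 45/12 = 45*(1/12) = 15/4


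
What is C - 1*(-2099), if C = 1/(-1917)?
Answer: 4023782/1917 ≈ 2099.0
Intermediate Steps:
C = -1/1917 ≈ -0.00052165
C - 1*(-2099) = -1/1917 - 1*(-2099) = -1/1917 + 2099 = 4023782/1917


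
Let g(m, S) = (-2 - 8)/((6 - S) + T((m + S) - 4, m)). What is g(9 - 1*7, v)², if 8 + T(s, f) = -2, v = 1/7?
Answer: 4900/841 ≈ 5.8264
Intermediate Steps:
v = ⅐ ≈ 0.14286
T(s, f) = -10 (T(s, f) = -8 - 2 = -10)
g(m, S) = -10/(-4 - S) (g(m, S) = (-2 - 8)/((6 - S) - 10) = -10/(-4 - S))
g(9 - 1*7, v)² = (10/(4 + ⅐))² = (10/(29/7))² = (10*(7/29))² = (70/29)² = 4900/841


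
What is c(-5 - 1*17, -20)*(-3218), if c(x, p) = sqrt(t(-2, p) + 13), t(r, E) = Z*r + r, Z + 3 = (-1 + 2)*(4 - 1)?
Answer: -3218*sqrt(11) ≈ -10673.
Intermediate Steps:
Z = 0 (Z = -3 + (-1 + 2)*(4 - 1) = -3 + 1*3 = -3 + 3 = 0)
t(r, E) = r (t(r, E) = 0*r + r = 0 + r = r)
c(x, p) = sqrt(11) (c(x, p) = sqrt(-2 + 13) = sqrt(11))
c(-5 - 1*17, -20)*(-3218) = sqrt(11)*(-3218) = -3218*sqrt(11)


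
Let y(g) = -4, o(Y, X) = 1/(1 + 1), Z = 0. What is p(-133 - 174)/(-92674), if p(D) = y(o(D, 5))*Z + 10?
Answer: -5/46337 ≈ -0.00010791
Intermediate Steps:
o(Y, X) = ½ (o(Y, X) = 1/2 = ½)
p(D) = 10 (p(D) = -4*0 + 10 = 0 + 10 = 10)
p(-133 - 174)/(-92674) = 10/(-92674) = 10*(-1/92674) = -5/46337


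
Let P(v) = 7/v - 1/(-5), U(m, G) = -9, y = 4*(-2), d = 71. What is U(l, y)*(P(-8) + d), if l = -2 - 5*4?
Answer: -25317/40 ≈ -632.92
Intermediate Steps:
y = -8
l = -22 (l = -2 - 20 = -22)
P(v) = 1/5 + 7/v (P(v) = 7/v - 1*(-1/5) = 7/v + 1/5 = 1/5 + 7/v)
U(l, y)*(P(-8) + d) = -9*((1/5)*(35 - 8)/(-8) + 71) = -9*((1/5)*(-1/8)*27 + 71) = -9*(-27/40 + 71) = -9*2813/40 = -25317/40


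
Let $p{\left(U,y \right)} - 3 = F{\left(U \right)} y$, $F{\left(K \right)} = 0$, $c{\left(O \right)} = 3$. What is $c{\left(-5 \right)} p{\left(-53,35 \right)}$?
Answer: $9$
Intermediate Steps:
$p{\left(U,y \right)} = 3$ ($p{\left(U,y \right)} = 3 + 0 y = 3 + 0 = 3$)
$c{\left(-5 \right)} p{\left(-53,35 \right)} = 3 \cdot 3 = 9$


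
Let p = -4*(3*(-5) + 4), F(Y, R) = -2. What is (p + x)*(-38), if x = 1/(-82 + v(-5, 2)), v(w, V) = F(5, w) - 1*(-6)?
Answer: -65189/39 ≈ -1671.5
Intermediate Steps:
v(w, V) = 4 (v(w, V) = -2 - 1*(-6) = -2 + 6 = 4)
p = 44 (p = -4*(-15 + 4) = -4*(-11) = 44)
x = -1/78 (x = 1/(-82 + 4) = 1/(-78) = -1/78 ≈ -0.012821)
(p + x)*(-38) = (44 - 1/78)*(-38) = (3431/78)*(-38) = -65189/39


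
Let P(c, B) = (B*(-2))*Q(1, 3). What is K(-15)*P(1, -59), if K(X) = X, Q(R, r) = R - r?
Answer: 3540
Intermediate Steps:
P(c, B) = 4*B (P(c, B) = (B*(-2))*(1 - 1*3) = (-2*B)*(1 - 3) = -2*B*(-2) = 4*B)
K(-15)*P(1, -59) = -60*(-59) = -15*(-236) = 3540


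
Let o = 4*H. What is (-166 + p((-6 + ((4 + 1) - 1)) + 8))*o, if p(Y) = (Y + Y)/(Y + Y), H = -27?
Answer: 17820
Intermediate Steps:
p(Y) = 1 (p(Y) = (2*Y)/((2*Y)) = (2*Y)*(1/(2*Y)) = 1)
o = -108 (o = 4*(-27) = -108)
(-166 + p((-6 + ((4 + 1) - 1)) + 8))*o = (-166 + 1)*(-108) = -165*(-108) = 17820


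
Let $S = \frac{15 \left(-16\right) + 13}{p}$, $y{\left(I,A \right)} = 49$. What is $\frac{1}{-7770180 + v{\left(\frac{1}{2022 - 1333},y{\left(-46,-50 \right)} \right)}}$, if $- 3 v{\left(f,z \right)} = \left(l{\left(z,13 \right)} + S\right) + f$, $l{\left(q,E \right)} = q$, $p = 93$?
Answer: $- \frac{192231}{1493672455043} \approx -1.287 \cdot 10^{-7}$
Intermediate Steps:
$S = - \frac{227}{93}$ ($S = \frac{15 \left(-16\right) + 13}{93} = \left(-240 + 13\right) \frac{1}{93} = \left(-227\right) \frac{1}{93} = - \frac{227}{93} \approx -2.4409$)
$v{\left(f,z \right)} = \frac{227}{279} - \frac{f}{3} - \frac{z}{3}$ ($v{\left(f,z \right)} = - \frac{\left(z - \frac{227}{93}\right) + f}{3} = - \frac{\left(- \frac{227}{93} + z\right) + f}{3} = - \frac{- \frac{227}{93} + f + z}{3} = \frac{227}{279} - \frac{f}{3} - \frac{z}{3}$)
$\frac{1}{-7770180 + v{\left(\frac{1}{2022 - 1333},y{\left(-46,-50 \right)} \right)}} = \frac{1}{-7770180 - \left(\frac{4330}{279} + \frac{1}{3 \left(2022 - 1333\right)}\right)} = \frac{1}{-7770180 - \left(\frac{4330}{279} + \frac{1}{2067}\right)} = \frac{1}{-7770180 - \frac{2983463}{192231}} = \frac{1}{- \frac{1493672455043}{192231}} = - \frac{192231}{1493672455043}$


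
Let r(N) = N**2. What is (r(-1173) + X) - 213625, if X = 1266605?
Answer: 2428909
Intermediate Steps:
(r(-1173) + X) - 213625 = ((-1173)**2 + 1266605) - 213625 = (1375929 + 1266605) - 213625 = 2642534 - 213625 = 2428909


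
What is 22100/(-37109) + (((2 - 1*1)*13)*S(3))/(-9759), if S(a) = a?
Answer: -72373717/120715577 ≈ -0.59954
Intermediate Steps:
22100/(-37109) + (((2 - 1*1)*13)*S(3))/(-9759) = 22100/(-37109) + (((2 - 1*1)*13)*3)/(-9759) = 22100*(-1/37109) + (((2 - 1)*13)*3)*(-1/9759) = -22100/37109 + ((1*13)*3)*(-1/9759) = -22100/37109 + (13*3)*(-1/9759) = -22100/37109 + 39*(-1/9759) = -22100/37109 - 13/3253 = -72373717/120715577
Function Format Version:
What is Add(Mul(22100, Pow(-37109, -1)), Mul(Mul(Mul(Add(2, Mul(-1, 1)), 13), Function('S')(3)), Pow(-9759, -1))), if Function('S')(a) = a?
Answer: Rational(-72373717, 120715577) ≈ -0.59954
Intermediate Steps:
Add(Mul(22100, Pow(-37109, -1)), Mul(Mul(Mul(Add(2, Mul(-1, 1)), 13), Function('S')(3)), Pow(-9759, -1))) = Add(Mul(22100, Pow(-37109, -1)), Mul(Mul(Mul(Add(2, Mul(-1, 1)), 13), 3), Pow(-9759, -1))) = Add(Mul(22100, Rational(-1, 37109)), Mul(Mul(Mul(Add(2, -1), 13), 3), Rational(-1, 9759))) = Add(Rational(-22100, 37109), Mul(Mul(Mul(1, 13), 3), Rational(-1, 9759))) = Add(Rational(-22100, 37109), Mul(Mul(13, 3), Rational(-1, 9759))) = Add(Rational(-22100, 37109), Mul(39, Rational(-1, 9759))) = Add(Rational(-22100, 37109), Rational(-13, 3253)) = Rational(-72373717, 120715577)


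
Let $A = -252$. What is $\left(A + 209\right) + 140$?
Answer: $97$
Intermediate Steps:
$\left(A + 209\right) + 140 = \left(-252 + 209\right) + 140 = -43 + 140 = 97$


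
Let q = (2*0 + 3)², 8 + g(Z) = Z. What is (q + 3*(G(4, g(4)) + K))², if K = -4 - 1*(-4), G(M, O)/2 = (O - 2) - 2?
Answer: 1521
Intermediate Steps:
g(Z) = -8 + Z
G(M, O) = -8 + 2*O (G(M, O) = 2*((O - 2) - 2) = 2*((-2 + O) - 2) = 2*(-4 + O) = -8 + 2*O)
K = 0 (K = -4 + 4 = 0)
q = 9 (q = (0 + 3)² = 3² = 9)
(q + 3*(G(4, g(4)) + K))² = (9 + 3*((-8 + 2*(-8 + 4)) + 0))² = (9 + 3*((-8 + 2*(-4)) + 0))² = (9 + 3*((-8 - 8) + 0))² = (9 + 3*(-16 + 0))² = (9 + 3*(-16))² = (9 - 48)² = (-39)² = 1521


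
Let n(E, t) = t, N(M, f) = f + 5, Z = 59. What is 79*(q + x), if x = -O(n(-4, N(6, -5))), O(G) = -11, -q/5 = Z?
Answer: -22436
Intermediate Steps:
q = -295 (q = -5*59 = -295)
N(M, f) = 5 + f
x = 11 (x = -1*(-11) = 11)
79*(q + x) = 79*(-295 + 11) = 79*(-284) = -22436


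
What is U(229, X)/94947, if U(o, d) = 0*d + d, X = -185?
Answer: -185/94947 ≈ -0.0019485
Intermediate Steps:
U(o, d) = d (U(o, d) = 0 + d = d)
U(229, X)/94947 = -185/94947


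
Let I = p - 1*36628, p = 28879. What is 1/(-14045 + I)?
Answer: -1/21794 ≈ -4.5884e-5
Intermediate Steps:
I = -7749 (I = 28879 - 1*36628 = 28879 - 36628 = -7749)
1/(-14045 + I) = 1/(-14045 - 7749) = 1/(-21794) = -1/21794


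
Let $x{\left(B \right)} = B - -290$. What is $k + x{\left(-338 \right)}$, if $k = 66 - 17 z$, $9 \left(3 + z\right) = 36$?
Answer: $1$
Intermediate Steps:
$x{\left(B \right)} = 290 + B$ ($x{\left(B \right)} = B + 290 = 290 + B$)
$z = 1$ ($z = -3 + \frac{1}{9} \cdot 36 = -3 + 4 = 1$)
$k = 49$ ($k = 66 - 17 = 49$)
$k + x{\left(-338 \right)} = 49 + \left(290 - 338\right) = 49 - 48 = 1$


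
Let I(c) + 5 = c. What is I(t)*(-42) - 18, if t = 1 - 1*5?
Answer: 360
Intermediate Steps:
t = -4 (t = 1 - 5 = -4)
I(c) = -5 + c
I(t)*(-42) - 18 = (-5 - 4)*(-42) - 18 = -9*(-42) - 18 = 378 - 18 = 360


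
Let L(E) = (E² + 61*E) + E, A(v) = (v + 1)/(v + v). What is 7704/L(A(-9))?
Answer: 78003/281 ≈ 277.59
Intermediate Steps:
A(v) = (1 + v)/(2*v) (A(v) = (1 + v)/((2*v)) = (1 + v)*(1/(2*v)) = (1 + v)/(2*v))
L(E) = E² + 62*E
7704/L(A(-9)) = 7704/((((½)*(1 - 9)/(-9))*(62 + (½)*(1 - 9)/(-9)))) = 7704/((((½)*(-⅑)*(-8))*(62 + (½)*(-⅑)*(-8)))) = 7704/((4*(62 + 4/9)/9)) = 7704/(((4/9)*(562/9))) = 7704/(2248/81) = 7704*(81/2248) = 78003/281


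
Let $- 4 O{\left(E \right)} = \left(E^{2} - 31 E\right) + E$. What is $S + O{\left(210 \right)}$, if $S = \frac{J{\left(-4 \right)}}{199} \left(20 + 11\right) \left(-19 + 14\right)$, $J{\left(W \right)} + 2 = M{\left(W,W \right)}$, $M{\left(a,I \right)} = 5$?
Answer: $- \frac{1881015}{199} \approx -9452.3$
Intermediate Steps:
$J{\left(W \right)} = 3$ ($J{\left(W \right)} = -2 + 5 = 3$)
$O{\left(E \right)} = - \frac{E^{2}}{4} + \frac{15 E}{2}$ ($O{\left(E \right)} = - \frac{\left(E^{2} - 31 E\right) + E}{4} = - \frac{E^{2} - 30 E}{4} = - \frac{E^{2}}{4} + \frac{15 E}{2}$)
$S = - \frac{465}{199}$ ($S = \frac{3}{199} \left(20 + 11\right) \left(-19 + 14\right) = 3 \cdot \frac{1}{199} \cdot 31 \left(-5\right) = \frac{3}{199} \left(-155\right) = - \frac{465}{199} \approx -2.3367$)
$S + O{\left(210 \right)} = - \frac{465}{199} + \frac{1}{4} \cdot 210 \left(30 - 210\right) = - \frac{465}{199} + \frac{1}{4} \cdot 210 \left(-180\right) = - \frac{465}{199} - 9450 = - \frac{1881015}{199}$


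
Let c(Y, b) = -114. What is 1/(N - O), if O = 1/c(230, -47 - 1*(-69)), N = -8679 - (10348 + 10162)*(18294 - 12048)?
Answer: -114/14605011845 ≈ -7.8055e-9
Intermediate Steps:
N = -128114139 (N = -8679 - 20510*6246 = -8679 - 1*128105460 = -8679 - 128105460 = -128114139)
O = -1/114 (O = 1/(-114) = -1/114 ≈ -0.0087719)
1/(N - O) = 1/(-128114139 - 1*(-1/114)) = 1/(-128114139 + 1/114) = 1/(-14605011845/114) = -114/14605011845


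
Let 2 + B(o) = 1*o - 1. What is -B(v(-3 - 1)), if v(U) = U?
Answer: 7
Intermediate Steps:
B(o) = -3 + o (B(o) = -2 + (1*o - 1) = -2 + (o - 1) = -2 + (-1 + o) = -3 + o)
-B(v(-3 - 1)) = -(-3 + (-3 - 1)) = -(-3 - 4) = -1*(-7) = 7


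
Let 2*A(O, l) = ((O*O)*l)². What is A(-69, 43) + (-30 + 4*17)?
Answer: 41911506805/2 ≈ 2.0956e+10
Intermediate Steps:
A(O, l) = O⁴*l²/2 (A(O, l) = ((O*O)*l)²/2 = (O²*l)²/2 = (l*O²)²/2 = (O⁴*l²)/2 = O⁴*l²/2)
A(-69, 43) + (-30 + 4*17) = (½)*(-69)⁴*43² + (-30 + 4*17) = (½)*22667121*1849 + (-30 + 68) = 41911506729/2 + 38 = 41911506805/2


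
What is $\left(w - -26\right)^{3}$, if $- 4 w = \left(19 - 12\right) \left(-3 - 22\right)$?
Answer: $\frac{21717639}{64} \approx 3.3934 \cdot 10^{5}$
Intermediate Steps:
$w = \frac{175}{4}$ ($w = - \frac{\left(19 - 12\right) \left(-3 - 22\right)}{4} = - \frac{7 \left(-25\right)}{4} = \left(- \frac{1}{4}\right) \left(-175\right) = \frac{175}{4} \approx 43.75$)
$\left(w - -26\right)^{3} = \left(\frac{175}{4} - -26\right)^{3} = \left(\frac{175}{4} + 26\right)^{3} = \left(\frac{279}{4}\right)^{3} = \frac{21717639}{64}$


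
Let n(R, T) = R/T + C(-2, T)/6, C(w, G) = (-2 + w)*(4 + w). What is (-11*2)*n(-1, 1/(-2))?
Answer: -44/3 ≈ -14.667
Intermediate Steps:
n(R, T) = -4/3 + R/T (n(R, T) = R/T + (-8 + (-2)² + 2*(-2))/6 = R/T + (-8 + 4 - 4)*(⅙) = R/T - 8*⅙ = R/T - 4/3 = -4/3 + R/T)
(-11*2)*n(-1, 1/(-2)) = (-11*2)*(-4/3 - 1/(1/(-2))) = -22*(-4/3 - 1/(-½)) = -22*(-4/3 - 1*(-2)) = -22*(-4/3 + 2) = -22*⅔ = -44/3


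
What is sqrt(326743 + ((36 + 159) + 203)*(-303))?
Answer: sqrt(206149) ≈ 454.04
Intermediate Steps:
sqrt(326743 + ((36 + 159) + 203)*(-303)) = sqrt(326743 + (195 + 203)*(-303)) = sqrt(326743 + 398*(-303)) = sqrt(326743 - 120594) = sqrt(206149)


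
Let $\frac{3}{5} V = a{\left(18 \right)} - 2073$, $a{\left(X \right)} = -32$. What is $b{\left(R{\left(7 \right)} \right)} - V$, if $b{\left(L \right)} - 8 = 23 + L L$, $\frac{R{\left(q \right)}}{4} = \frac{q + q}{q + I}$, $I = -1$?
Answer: $\frac{32638}{9} \approx 3626.4$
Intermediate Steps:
$R{\left(q \right)} = \frac{8 q}{-1 + q}$ ($R{\left(q \right)} = 4 \frac{q + q}{q - 1} = 4 \frac{2 q}{-1 + q} = \frac{8 q}{-1 + q}$)
$b{\left(L \right)} = 31 + L^{2}$ ($b{\left(L \right)} = 8 + \left(23 + L L\right) = 8 + \left(23 + L^{2}\right) = 31 + L^{2}$)
$V = - \frac{10525}{3}$ ($V = \frac{5 \left(-32 - 2073\right)}{3} = \frac{5}{3} \left(-2105\right) = - \frac{10525}{3} \approx -3508.3$)
$b{\left(R{\left(7 \right)} \right)} - V = \left(31 + \left(8 \cdot 7 \frac{1}{-1 + 7}\right)^{2}\right) - - \frac{10525}{3} = \left(31 + \left(8 \cdot 7 \cdot \frac{1}{6}\right)^{2}\right) + \frac{10525}{3} = \left(31 + \left(\frac{28}{3}\right)^{2}\right) + \frac{10525}{3} = \left(31 + \frac{784}{9}\right) + \frac{10525}{3} = \frac{1063}{9} + \frac{10525}{3} = \frac{32638}{9}$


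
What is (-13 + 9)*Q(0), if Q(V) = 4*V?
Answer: 0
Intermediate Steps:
(-13 + 9)*Q(0) = (-13 + 9)*(4*0) = -4*0 = 0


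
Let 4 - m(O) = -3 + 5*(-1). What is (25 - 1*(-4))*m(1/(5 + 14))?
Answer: 348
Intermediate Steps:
m(O) = 12 (m(O) = 4 - (-3 + 5*(-1)) = 4 - (-3 - 5) = 4 - 1*(-8) = 4 + 8 = 12)
(25 - 1*(-4))*m(1/(5 + 14)) = (25 - 1*(-4))*12 = (25 + 4)*12 = 29*12 = 348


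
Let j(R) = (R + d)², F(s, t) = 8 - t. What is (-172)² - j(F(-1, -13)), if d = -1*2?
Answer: 29223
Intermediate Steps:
d = -2
j(R) = (-2 + R)² (j(R) = (R - 2)² = (-2 + R)²)
(-172)² - j(F(-1, -13)) = (-172)² - (-2 + (8 - 1*(-13)))² = 29584 - (-2 + (8 + 13))² = 29584 - (-2 + 21)² = 29584 - 1*19² = 29584 - 1*361 = 29584 - 361 = 29223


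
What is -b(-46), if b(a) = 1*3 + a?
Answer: 43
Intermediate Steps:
b(a) = 3 + a
-b(-46) = -(3 - 46) = -1*(-43) = 43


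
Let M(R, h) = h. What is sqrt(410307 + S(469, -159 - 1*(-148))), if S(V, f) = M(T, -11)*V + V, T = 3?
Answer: sqrt(405617) ≈ 636.88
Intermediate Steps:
S(V, f) = -10*V (S(V, f) = -11*V + V = -10*V)
sqrt(410307 + S(469, -159 - 1*(-148))) = sqrt(410307 - 10*469) = sqrt(410307 - 4690) = sqrt(405617)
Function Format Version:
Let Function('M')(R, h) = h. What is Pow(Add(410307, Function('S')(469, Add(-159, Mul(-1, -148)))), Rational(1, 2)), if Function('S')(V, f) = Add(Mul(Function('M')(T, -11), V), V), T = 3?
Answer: Pow(405617, Rational(1, 2)) ≈ 636.88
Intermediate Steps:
Function('S')(V, f) = Mul(-10, V) (Function('S')(V, f) = Add(Mul(-11, V), V) = Mul(-10, V))
Pow(Add(410307, Function('S')(469, Add(-159, Mul(-1, -148)))), Rational(1, 2)) = Pow(Add(410307, Mul(-10, 469)), Rational(1, 2)) = Pow(Add(410307, -4690), Rational(1, 2)) = Pow(405617, Rational(1, 2))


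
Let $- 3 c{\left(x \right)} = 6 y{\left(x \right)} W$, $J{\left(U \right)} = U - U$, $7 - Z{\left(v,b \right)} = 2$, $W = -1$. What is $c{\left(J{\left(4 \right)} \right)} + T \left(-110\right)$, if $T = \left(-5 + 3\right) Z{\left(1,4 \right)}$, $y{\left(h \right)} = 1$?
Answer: $1102$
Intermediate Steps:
$Z{\left(v,b \right)} = 5$ ($Z{\left(v,b \right)} = 7 - 2 = 5$)
$J{\left(U \right)} = 0$
$T = -10$ ($T = \left(-5 + 3\right) 5 = \left(-2\right) 5 = -10$)
$c{\left(x \right)} = 2$ ($c{\left(x \right)} = - \frac{6 \cdot 1 \left(-1\right)}{3} = - \frac{6 \left(-1\right)}{3} = \left(- \frac{1}{3}\right) \left(-6\right) = 2$)
$c{\left(J{\left(4 \right)} \right)} + T \left(-110\right) = 2 - -1100 = 2 + 1100 = 1102$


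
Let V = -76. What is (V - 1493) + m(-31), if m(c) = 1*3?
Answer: -1566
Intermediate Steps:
m(c) = 3
(V - 1493) + m(-31) = (-76 - 1493) + 3 = -1569 + 3 = -1566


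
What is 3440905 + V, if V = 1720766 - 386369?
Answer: 4775302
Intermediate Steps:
V = 1334397
3440905 + V = 3440905 + 1334397 = 4775302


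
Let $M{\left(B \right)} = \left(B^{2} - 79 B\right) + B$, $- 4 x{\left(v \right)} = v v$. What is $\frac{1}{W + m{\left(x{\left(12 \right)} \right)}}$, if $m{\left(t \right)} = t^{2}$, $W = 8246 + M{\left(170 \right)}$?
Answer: $\frac{1}{25182} \approx 3.9711 \cdot 10^{-5}$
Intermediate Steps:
$x{\left(v \right)} = - \frac{v^{2}}{4}$ ($x{\left(v \right)} = - \frac{v v}{4} = - \frac{v^{2}}{4}$)
$M{\left(B \right)} = B^{2} - 78 B$
$W = 23886$ ($W = 8246 + 170 \left(-78 + 170\right) = 8246 + 170 \cdot 92 = 8246 + 15640 = 23886$)
$\frac{1}{W + m{\left(x{\left(12 \right)} \right)}} = \frac{1}{23886 + \left(- \frac{12^{2}}{4}\right)^{2}} = \frac{1}{23886 + \left(\left(- \frac{1}{4}\right) 144\right)^{2}} = \frac{1}{23886 + \left(-36\right)^{2}} = \frac{1}{23886 + 1296} = \frac{1}{25182}$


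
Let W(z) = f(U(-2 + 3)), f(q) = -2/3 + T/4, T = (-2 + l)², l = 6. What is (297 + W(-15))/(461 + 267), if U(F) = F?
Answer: 901/2184 ≈ 0.41255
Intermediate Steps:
T = 16 (T = (-2 + 6)² = 4² = 16)
f(q) = 10/3 (f(q) = -2/3 + 16/4 = -2*⅓ + 16*(¼) = -⅔ + 4 = 10/3)
W(z) = 10/3
(297 + W(-15))/(461 + 267) = (297 + 10/3)/(461 + 267) = (901/3)/728 = (901/3)*(1/728) = 901/2184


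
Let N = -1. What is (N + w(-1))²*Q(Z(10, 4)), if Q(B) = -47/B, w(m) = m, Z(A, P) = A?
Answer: -94/5 ≈ -18.800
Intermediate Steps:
(N + w(-1))²*Q(Z(10, 4)) = (-1 - 1)²*(-47/10) = (-2)²*(-47*⅒) = 4*(-47/10) = -94/5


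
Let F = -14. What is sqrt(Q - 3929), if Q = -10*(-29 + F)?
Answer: I*sqrt(3499) ≈ 59.152*I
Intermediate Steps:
Q = 430 (Q = -10*(-29 - 14) = -10*(-43) = 430)
sqrt(Q - 3929) = sqrt(430 - 3929) = sqrt(-3499) = I*sqrt(3499)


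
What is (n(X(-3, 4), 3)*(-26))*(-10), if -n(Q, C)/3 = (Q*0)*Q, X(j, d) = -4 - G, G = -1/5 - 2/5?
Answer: 0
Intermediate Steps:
G = -3/5 (G = -1*1/5 - 2*1/5 = -1/5 - 2/5 = -3/5 ≈ -0.60000)
X(j, d) = -17/5 (X(j, d) = -4 - 1*(-3/5) = -4 + 3/5 = -17/5)
n(Q, C) = 0 (n(Q, C) = -3*Q*0*Q = -0*Q = -3*0 = 0)
(n(X(-3, 4), 3)*(-26))*(-10) = (0*(-26))*(-10) = 0*(-10) = 0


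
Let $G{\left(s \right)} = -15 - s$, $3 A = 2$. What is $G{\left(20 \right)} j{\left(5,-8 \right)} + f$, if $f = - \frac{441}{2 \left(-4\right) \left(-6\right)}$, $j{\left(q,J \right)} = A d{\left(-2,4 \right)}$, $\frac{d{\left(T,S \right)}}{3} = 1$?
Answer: $- \frac{1267}{16} \approx -79.188$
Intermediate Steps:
$A = \frac{2}{3}$ ($A = \frac{1}{3} \cdot 2 = \frac{2}{3} \approx 0.66667$)
$d{\left(T,S \right)} = 3$ ($d{\left(T,S \right)} = 3 \cdot 1 = 3$)
$j{\left(q,J \right)} = 2$ ($j{\left(q,J \right)} = \frac{2}{3} \cdot 3 = 2$)
$f = - \frac{147}{16}$ ($f = - \frac{441}{\left(-8\right) \left(-6\right)} = - \frac{441}{48} = \left(-441\right) \frac{1}{48} = - \frac{147}{16} \approx -9.1875$)
$G{\left(20 \right)} j{\left(5,-8 \right)} + f = \left(-15 - 20\right) 2 - \frac{147}{16} = \left(-35\right) 2 - \frac{147}{16} = -70 - \frac{147}{16} = - \frac{1267}{16}$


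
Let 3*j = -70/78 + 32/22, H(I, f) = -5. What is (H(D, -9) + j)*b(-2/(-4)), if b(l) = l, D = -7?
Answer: -3098/1287 ≈ -2.4072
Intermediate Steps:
j = 239/1287 (j = (-70/78 + 32/22)/3 = (-70*1/78 + 32*(1/22))/3 = (-35/39 + 16/11)/3 = (1/3)*(239/429) = 239/1287 ≈ 0.18570)
(H(D, -9) + j)*b(-2/(-4)) = (-5 + 239/1287)*(-2/(-4)) = -(-12392)*(-1)/(1287*4) = -6196/1287*1/2 = -3098/1287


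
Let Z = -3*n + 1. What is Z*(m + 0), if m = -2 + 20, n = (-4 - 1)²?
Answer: -1332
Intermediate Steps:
n = 25 (n = (-5)² = 25)
m = 18
Z = -74 (Z = -3*25 + 1 = -75 + 1 = -74)
Z*(m + 0) = -74*(18 + 0) = -74*18 = -1332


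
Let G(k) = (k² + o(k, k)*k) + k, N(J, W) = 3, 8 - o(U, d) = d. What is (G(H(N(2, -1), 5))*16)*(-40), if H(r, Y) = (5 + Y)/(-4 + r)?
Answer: 57600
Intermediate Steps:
o(U, d) = 8 - d
H(r, Y) = (5 + Y)/(-4 + r)
G(k) = k + k² + k*(8 - k) (G(k) = (k² + (8 - k)*k) + k = (k² + k*(8 - k)) + k = k + k² + k*(8 - k))
(G(H(N(2, -1), 5))*16)*(-40) = ((9*((5 + 5)/(-4 + 3)))*16)*(-40) = ((9*(10/(-1)))*16)*(-40) = ((9*(-1*10))*16)*(-40) = ((9*(-10))*16)*(-40) = -90*16*(-40) = -1440*(-40) = 57600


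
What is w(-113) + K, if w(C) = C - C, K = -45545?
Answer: -45545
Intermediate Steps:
w(C) = 0
w(-113) + K = 0 - 45545 = -45545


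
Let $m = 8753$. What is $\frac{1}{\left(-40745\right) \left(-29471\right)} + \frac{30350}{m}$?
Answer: $\frac{36444155422003}{10510566468935} \approx 3.4674$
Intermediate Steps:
$\frac{1}{\left(-40745\right) \left(-29471\right)} + \frac{30350}{m} = \frac{1}{\left(-40745\right) \left(-29471\right)} + \frac{30350}{8753} = \left(- \frac{1}{40745}\right) \left(- \frac{1}{29471}\right) + 30350 \cdot \frac{1}{8753} = \frac{1}{1200795895} + \frac{30350}{8753} = \frac{36444155422003}{10510566468935}$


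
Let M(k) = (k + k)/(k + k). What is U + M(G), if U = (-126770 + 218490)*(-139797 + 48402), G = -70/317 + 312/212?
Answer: -8382749399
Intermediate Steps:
G = 21016/16801 (G = -70*1/317 + 312*(1/212) = -70/317 + 78/53 = 21016/16801 ≈ 1.2509)
M(k) = 1 (M(k) = (2*k)/((2*k)) = (2*k)*(1/(2*k)) = 1)
U = -8382749400 (U = 91720*(-91395) = -8382749400)
U + M(G) = -8382749400 + 1 = -8382749399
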